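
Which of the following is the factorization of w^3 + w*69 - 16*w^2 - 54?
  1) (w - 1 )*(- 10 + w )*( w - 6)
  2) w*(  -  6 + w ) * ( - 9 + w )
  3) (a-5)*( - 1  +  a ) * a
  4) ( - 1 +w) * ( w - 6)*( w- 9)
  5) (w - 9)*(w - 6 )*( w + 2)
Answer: 4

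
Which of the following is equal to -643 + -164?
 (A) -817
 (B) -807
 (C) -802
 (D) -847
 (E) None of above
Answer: B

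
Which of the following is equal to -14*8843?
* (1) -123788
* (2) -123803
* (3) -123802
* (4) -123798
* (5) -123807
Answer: 3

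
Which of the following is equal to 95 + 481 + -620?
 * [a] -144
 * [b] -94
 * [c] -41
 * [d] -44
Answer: d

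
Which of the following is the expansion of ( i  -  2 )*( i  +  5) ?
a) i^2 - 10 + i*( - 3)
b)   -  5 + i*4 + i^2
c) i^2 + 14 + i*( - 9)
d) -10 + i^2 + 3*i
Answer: d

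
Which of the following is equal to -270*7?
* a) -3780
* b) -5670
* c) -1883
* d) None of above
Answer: d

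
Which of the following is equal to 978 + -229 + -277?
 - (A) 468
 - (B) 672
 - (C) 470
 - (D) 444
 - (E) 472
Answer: E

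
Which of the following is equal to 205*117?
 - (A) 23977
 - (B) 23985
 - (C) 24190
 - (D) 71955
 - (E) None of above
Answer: B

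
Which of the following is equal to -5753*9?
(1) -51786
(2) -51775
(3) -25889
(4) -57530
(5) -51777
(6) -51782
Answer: 5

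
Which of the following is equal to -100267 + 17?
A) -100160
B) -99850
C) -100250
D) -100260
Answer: C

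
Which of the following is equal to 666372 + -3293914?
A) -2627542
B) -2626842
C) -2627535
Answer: A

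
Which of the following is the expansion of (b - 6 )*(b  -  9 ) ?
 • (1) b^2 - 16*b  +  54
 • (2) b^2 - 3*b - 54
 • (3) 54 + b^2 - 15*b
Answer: 3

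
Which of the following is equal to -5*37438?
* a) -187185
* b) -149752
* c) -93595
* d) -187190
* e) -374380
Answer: d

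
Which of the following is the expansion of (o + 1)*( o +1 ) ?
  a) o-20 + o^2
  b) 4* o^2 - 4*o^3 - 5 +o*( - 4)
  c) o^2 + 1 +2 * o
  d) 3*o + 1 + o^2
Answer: c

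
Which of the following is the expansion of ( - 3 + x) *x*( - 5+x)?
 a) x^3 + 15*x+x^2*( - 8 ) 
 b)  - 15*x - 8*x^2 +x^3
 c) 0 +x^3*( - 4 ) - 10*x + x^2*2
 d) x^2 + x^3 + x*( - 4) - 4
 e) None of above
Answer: a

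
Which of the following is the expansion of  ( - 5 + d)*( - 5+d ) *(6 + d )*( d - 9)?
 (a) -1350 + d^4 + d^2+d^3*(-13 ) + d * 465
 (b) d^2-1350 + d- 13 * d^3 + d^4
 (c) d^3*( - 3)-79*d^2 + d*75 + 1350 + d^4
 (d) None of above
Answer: a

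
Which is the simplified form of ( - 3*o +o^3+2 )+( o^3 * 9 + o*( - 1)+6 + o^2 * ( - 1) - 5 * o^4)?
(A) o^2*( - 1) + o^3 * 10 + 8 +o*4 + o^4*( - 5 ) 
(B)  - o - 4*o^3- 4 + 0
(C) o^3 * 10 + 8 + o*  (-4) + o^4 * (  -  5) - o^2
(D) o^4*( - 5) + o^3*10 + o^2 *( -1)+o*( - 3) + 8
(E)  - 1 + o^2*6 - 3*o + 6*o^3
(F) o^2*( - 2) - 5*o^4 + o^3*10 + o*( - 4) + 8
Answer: C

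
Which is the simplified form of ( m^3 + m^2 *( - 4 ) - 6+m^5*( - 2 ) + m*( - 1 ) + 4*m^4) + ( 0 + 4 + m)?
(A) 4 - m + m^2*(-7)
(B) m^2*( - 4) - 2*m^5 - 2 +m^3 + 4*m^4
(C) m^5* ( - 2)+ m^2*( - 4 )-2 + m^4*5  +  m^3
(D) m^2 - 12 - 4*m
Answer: B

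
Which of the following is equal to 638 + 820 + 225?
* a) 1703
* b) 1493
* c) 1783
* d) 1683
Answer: d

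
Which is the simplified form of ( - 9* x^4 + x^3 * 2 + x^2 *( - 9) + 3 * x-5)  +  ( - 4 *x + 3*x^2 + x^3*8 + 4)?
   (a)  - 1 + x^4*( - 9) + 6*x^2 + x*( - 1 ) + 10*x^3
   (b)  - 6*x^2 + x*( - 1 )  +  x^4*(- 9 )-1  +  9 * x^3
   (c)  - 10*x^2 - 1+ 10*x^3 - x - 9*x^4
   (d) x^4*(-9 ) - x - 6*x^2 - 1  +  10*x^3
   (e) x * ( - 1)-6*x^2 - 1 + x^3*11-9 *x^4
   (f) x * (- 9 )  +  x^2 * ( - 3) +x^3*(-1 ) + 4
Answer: d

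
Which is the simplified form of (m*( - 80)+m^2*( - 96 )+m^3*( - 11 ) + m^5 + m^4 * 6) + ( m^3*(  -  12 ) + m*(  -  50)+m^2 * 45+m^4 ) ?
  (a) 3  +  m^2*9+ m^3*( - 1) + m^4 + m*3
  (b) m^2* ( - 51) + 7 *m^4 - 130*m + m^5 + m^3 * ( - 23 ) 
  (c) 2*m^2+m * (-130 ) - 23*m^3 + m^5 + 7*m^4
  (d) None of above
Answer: b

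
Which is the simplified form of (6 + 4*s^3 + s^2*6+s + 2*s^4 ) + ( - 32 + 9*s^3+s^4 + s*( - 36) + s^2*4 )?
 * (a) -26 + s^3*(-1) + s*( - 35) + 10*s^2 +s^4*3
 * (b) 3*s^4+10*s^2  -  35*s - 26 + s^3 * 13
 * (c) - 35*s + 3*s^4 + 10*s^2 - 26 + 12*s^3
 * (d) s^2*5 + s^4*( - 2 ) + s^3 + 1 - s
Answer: b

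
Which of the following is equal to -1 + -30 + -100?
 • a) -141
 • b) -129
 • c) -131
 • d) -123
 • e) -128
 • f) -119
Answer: c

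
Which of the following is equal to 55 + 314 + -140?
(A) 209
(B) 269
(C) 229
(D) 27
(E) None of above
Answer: C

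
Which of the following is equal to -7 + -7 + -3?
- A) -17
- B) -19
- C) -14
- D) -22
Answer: A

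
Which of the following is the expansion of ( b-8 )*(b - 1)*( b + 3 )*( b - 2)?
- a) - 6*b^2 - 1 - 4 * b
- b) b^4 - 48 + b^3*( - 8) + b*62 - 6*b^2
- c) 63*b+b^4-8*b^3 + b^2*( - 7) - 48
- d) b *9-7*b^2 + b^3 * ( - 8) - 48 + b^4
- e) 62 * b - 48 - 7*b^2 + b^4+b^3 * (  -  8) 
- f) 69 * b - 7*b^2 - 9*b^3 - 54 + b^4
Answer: e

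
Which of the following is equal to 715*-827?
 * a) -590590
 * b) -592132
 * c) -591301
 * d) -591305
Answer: d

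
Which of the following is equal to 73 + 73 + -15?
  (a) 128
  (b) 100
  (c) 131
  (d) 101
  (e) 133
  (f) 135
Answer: c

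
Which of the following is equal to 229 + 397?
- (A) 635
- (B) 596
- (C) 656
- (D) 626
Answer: D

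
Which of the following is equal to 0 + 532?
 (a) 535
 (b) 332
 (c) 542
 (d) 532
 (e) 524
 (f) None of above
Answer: d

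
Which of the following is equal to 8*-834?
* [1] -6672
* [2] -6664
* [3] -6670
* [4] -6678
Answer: 1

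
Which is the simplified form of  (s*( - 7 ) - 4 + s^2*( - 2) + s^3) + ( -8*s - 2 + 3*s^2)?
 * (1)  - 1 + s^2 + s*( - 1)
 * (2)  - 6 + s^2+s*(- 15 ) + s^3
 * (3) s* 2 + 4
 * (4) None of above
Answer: 2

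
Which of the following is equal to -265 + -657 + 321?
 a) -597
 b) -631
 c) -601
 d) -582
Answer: c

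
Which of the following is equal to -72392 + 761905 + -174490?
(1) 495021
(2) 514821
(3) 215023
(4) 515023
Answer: 4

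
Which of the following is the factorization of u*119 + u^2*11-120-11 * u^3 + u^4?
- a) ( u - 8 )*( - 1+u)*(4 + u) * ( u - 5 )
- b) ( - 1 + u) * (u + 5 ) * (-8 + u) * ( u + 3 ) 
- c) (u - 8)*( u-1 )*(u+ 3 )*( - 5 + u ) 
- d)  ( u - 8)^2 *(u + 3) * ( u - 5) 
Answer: c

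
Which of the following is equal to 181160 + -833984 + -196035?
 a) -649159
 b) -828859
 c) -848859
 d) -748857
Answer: c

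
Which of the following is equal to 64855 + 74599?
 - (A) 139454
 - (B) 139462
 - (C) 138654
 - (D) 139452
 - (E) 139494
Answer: A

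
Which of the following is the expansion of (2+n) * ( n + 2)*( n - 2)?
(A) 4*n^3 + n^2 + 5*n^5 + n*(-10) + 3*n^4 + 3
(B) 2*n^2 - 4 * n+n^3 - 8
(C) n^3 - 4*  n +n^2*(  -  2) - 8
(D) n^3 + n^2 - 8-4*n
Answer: B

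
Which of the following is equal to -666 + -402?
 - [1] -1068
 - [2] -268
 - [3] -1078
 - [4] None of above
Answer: 1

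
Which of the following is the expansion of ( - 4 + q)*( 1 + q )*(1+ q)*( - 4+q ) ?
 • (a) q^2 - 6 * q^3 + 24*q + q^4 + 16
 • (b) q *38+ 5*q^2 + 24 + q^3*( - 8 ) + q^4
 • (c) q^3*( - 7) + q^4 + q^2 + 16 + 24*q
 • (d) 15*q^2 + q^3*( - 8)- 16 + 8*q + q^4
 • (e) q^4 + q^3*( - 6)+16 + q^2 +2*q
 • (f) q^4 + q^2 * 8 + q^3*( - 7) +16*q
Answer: a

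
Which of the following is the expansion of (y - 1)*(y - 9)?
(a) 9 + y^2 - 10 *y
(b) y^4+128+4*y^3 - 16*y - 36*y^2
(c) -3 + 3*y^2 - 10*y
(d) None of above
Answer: a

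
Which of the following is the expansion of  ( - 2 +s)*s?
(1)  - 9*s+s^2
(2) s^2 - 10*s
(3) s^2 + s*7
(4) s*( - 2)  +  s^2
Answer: 4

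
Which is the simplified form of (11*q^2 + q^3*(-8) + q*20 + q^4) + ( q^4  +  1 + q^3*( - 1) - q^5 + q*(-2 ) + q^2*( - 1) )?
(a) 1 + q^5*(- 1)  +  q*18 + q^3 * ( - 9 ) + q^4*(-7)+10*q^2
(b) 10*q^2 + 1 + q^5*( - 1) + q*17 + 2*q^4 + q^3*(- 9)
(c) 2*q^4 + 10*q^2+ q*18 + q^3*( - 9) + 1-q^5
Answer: c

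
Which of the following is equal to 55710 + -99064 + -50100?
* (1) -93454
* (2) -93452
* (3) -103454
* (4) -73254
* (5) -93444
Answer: 1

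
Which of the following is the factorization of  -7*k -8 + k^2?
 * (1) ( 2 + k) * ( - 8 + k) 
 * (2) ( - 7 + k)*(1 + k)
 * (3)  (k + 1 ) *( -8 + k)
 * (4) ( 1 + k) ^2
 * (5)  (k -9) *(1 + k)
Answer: 3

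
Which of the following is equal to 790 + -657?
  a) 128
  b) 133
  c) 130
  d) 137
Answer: b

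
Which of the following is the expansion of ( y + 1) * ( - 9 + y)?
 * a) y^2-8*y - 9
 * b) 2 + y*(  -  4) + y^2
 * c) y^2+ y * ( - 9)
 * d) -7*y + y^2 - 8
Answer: a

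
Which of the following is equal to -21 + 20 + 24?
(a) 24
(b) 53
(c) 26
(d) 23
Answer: d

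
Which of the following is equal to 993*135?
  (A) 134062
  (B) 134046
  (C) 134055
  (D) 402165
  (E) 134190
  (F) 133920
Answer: C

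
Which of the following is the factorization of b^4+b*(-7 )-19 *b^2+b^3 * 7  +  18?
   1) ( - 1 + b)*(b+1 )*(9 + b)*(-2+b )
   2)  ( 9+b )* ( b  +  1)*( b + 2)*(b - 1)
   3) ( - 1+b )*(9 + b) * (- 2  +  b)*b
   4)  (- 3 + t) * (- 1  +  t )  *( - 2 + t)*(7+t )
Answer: 1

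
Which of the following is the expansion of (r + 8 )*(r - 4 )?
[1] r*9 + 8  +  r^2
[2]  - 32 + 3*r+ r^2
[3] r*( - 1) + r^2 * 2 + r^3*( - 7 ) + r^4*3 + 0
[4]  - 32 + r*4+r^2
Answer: 4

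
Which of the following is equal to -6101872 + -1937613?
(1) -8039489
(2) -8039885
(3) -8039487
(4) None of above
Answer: 4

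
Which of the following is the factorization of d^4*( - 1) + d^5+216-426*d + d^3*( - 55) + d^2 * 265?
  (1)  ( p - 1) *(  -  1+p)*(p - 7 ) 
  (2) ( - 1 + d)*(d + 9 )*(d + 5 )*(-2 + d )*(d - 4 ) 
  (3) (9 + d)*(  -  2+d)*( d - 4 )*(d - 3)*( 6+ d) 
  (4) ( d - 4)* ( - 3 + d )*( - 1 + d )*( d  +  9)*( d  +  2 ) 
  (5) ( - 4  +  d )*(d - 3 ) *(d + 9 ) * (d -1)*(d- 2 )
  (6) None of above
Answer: 5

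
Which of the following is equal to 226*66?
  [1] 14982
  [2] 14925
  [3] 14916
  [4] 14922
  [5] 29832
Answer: 3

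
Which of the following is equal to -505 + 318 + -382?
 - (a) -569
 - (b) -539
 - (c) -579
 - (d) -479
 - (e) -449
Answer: a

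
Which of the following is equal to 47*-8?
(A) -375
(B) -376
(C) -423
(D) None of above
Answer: B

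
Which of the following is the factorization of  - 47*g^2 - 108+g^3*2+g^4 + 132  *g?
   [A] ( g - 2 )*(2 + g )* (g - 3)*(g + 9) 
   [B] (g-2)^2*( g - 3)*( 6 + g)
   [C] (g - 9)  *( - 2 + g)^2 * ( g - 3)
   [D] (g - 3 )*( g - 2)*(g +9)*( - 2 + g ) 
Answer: D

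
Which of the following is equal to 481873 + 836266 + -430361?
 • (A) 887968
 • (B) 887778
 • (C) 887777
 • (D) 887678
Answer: B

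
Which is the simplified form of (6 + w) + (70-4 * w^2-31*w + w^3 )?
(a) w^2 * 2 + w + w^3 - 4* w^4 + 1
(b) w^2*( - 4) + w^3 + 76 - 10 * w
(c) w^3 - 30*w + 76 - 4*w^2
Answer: c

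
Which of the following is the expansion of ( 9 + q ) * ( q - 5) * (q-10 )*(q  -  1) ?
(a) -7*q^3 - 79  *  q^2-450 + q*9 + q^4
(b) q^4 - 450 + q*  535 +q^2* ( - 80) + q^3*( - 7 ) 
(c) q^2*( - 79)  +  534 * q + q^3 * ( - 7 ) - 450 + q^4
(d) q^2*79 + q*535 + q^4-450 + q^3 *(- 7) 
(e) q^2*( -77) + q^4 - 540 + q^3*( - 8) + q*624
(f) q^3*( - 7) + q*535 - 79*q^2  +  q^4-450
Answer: f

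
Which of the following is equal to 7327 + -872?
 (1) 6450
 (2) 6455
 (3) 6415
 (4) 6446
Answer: 2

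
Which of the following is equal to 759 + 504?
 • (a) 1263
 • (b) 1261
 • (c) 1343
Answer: a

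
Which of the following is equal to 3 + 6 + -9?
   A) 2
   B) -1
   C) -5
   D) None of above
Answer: D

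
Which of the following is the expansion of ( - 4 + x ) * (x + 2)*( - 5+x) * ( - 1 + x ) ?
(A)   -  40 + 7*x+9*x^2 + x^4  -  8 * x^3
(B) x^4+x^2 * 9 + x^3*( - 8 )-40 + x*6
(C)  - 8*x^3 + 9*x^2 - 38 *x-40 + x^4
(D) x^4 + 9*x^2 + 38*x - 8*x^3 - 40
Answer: D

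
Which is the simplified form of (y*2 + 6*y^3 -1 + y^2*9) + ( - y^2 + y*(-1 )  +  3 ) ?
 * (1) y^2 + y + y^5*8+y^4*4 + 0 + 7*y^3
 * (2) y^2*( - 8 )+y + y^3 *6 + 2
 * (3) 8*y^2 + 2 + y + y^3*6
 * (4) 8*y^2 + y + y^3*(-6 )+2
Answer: 3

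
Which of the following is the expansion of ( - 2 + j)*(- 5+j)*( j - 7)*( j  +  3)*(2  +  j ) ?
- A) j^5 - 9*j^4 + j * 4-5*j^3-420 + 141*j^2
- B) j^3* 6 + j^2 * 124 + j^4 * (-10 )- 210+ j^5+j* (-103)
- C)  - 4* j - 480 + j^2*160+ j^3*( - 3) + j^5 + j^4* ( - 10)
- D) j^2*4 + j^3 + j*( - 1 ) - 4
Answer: A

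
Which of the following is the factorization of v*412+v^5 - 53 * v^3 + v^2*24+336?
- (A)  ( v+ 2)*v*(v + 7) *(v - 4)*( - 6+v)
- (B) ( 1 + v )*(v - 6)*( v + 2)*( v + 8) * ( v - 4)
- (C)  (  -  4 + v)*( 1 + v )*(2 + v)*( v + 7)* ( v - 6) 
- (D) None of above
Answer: C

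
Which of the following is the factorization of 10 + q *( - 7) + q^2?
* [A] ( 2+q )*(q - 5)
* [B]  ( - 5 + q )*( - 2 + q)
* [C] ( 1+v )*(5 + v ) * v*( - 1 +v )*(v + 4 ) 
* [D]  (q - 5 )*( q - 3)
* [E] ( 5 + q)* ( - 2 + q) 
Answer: B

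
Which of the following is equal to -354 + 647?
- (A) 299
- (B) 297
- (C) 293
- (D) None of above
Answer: C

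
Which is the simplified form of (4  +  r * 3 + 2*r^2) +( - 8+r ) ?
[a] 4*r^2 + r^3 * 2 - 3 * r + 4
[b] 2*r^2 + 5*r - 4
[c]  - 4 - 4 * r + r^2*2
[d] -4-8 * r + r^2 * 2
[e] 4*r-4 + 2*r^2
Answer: e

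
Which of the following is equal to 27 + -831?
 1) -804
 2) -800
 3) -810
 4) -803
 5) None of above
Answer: 1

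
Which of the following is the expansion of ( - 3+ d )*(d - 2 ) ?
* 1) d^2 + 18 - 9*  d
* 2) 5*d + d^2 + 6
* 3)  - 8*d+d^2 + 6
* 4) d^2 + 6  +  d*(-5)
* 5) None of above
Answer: 4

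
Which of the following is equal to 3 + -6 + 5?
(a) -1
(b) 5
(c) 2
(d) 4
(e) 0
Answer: c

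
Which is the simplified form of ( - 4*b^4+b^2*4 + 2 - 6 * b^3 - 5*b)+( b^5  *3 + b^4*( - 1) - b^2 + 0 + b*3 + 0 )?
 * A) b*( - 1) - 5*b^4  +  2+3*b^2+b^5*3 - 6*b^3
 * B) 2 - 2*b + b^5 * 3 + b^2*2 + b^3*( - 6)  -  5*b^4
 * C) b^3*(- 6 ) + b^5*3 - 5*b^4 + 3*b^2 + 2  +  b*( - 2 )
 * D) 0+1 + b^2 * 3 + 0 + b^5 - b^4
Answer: C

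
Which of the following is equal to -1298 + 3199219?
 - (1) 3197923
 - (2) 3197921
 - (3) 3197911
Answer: 2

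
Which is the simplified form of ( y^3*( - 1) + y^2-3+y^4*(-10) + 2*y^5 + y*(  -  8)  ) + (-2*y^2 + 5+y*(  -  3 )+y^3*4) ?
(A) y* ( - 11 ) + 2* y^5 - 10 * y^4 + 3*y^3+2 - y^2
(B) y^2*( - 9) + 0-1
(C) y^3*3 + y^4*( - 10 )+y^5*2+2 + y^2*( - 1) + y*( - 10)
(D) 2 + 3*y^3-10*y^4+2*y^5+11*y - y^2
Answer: A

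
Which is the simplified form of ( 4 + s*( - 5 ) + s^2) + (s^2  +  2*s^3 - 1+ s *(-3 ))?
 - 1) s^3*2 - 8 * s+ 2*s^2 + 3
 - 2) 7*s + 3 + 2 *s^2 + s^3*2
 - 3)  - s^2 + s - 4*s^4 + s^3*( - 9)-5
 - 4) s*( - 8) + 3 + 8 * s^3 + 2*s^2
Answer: 1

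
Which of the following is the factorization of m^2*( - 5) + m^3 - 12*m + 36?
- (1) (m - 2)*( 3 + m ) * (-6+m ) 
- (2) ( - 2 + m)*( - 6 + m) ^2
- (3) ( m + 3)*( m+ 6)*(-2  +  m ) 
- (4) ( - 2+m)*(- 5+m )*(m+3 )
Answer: 1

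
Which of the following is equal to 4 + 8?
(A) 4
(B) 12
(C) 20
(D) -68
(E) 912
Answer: B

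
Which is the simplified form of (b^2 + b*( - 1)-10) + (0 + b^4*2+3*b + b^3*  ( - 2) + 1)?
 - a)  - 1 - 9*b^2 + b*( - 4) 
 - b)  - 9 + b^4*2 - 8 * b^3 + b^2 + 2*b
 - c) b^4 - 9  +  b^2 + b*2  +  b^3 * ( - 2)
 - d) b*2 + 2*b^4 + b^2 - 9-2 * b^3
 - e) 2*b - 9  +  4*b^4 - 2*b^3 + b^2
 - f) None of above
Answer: d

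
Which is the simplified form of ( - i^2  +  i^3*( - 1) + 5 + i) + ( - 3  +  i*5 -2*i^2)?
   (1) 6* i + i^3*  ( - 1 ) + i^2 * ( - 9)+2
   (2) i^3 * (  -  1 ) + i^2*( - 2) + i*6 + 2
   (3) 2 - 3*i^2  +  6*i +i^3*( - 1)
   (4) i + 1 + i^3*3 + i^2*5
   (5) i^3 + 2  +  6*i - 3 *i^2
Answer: 3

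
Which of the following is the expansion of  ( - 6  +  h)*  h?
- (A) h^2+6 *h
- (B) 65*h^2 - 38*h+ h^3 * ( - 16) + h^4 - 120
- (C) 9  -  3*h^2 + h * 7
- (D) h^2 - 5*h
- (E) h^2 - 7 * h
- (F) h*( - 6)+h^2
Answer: F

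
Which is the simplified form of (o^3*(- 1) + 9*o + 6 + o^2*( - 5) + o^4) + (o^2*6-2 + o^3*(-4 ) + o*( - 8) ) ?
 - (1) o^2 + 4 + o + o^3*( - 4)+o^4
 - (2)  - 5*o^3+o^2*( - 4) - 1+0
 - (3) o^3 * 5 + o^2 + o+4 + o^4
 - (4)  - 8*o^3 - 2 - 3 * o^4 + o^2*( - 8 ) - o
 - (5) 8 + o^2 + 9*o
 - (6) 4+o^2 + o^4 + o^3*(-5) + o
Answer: 6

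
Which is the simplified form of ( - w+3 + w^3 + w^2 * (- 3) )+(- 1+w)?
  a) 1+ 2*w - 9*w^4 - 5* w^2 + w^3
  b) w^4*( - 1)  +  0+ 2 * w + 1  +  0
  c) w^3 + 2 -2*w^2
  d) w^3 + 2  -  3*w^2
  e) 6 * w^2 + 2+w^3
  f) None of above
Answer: d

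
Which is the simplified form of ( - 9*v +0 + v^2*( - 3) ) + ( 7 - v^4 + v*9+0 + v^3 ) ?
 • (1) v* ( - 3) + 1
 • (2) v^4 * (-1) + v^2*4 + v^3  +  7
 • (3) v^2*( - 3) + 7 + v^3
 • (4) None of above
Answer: 4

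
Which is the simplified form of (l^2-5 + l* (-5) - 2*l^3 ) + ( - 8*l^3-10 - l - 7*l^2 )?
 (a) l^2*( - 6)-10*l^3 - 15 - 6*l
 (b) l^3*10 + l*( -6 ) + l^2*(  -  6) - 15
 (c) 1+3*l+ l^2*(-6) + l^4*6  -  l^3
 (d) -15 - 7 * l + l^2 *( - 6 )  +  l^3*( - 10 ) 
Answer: a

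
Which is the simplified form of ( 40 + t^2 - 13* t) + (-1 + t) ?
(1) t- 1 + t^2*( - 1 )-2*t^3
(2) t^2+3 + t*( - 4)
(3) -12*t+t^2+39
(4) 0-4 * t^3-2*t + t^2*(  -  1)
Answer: 3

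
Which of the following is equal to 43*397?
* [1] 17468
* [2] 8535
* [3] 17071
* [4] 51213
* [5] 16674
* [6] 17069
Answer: 3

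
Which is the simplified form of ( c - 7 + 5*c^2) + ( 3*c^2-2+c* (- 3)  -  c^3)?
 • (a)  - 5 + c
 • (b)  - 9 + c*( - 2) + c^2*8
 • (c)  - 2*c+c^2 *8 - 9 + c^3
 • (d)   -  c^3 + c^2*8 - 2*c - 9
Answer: d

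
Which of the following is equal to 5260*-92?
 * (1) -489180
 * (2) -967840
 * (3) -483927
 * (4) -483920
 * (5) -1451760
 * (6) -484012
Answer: 4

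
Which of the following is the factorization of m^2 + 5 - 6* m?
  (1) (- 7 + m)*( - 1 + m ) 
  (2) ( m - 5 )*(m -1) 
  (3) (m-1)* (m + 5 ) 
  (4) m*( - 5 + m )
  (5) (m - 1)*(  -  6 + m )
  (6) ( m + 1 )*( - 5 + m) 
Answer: 2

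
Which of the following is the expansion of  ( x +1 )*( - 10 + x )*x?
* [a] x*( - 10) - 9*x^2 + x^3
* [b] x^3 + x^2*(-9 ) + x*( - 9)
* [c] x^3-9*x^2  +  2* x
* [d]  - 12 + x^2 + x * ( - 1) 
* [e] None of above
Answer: a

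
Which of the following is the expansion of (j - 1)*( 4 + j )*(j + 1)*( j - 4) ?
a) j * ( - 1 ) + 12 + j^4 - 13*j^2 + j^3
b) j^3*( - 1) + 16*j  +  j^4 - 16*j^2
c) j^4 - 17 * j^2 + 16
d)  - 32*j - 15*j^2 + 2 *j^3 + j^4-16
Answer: c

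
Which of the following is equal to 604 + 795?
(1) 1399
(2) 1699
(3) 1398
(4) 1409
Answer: 1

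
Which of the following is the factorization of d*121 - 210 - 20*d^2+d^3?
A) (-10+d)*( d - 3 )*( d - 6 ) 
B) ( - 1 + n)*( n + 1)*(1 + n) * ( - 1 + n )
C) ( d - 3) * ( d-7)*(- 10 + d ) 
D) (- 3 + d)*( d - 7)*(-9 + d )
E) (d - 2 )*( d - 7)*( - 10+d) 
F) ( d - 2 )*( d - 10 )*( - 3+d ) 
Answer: C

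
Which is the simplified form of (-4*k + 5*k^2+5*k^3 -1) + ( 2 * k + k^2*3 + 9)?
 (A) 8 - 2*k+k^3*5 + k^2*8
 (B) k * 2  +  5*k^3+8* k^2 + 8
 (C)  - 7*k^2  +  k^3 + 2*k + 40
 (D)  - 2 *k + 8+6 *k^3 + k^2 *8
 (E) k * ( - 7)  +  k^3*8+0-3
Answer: A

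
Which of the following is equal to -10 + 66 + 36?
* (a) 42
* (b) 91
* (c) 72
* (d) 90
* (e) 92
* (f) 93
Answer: e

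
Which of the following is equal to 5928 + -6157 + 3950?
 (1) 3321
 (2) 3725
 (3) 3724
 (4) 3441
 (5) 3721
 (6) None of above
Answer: 5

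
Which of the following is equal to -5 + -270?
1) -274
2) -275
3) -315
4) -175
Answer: 2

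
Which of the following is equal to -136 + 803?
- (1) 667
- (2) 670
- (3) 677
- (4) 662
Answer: 1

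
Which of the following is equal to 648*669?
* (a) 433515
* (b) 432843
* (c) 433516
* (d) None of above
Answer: d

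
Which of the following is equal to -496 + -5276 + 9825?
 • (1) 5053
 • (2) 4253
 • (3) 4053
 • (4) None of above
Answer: 3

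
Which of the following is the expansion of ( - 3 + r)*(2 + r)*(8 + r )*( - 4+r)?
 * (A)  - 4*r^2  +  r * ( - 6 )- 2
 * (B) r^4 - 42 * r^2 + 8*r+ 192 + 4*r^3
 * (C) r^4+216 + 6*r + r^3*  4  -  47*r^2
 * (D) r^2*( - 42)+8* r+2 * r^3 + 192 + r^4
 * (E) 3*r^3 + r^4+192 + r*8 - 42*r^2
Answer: E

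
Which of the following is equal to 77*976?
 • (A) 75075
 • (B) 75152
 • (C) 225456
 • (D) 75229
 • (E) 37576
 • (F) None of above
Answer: B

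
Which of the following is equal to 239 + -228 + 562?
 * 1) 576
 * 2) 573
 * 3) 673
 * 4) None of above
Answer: 2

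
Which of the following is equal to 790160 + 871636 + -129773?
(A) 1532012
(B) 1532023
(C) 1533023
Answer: B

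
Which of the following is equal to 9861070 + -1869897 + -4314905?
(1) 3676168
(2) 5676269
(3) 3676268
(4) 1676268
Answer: 3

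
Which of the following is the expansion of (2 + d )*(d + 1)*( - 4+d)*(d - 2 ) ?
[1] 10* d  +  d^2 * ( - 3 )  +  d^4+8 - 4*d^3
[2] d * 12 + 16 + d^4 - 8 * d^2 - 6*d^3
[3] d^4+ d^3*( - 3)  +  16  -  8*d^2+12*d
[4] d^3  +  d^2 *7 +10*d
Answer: 3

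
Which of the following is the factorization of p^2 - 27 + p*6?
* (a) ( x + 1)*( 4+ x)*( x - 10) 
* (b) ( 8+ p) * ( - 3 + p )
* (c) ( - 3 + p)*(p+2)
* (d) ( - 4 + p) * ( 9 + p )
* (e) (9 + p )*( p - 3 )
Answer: e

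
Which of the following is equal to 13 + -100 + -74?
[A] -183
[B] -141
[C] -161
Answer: C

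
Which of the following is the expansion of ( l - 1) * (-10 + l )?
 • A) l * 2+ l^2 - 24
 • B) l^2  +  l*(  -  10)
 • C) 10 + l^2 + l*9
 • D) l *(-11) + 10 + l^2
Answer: D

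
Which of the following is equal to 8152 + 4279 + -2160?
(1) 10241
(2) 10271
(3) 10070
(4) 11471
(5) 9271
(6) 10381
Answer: 2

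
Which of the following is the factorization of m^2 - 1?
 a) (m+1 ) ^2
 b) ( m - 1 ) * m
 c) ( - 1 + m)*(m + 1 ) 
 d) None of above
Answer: c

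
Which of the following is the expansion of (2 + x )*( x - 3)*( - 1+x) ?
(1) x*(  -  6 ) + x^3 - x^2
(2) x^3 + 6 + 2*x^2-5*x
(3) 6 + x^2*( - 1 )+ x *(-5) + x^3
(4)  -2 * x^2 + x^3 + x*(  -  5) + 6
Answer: 4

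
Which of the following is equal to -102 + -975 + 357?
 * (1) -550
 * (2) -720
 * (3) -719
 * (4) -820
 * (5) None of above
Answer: 2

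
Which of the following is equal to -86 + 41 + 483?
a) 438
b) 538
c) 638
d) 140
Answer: a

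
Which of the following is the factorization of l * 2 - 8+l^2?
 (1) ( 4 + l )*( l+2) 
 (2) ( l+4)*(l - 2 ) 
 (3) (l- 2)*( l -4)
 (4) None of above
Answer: 2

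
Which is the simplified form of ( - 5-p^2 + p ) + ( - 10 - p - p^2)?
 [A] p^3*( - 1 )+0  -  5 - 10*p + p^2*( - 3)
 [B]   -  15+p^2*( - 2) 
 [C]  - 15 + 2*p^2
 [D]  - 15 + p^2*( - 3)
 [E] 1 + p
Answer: B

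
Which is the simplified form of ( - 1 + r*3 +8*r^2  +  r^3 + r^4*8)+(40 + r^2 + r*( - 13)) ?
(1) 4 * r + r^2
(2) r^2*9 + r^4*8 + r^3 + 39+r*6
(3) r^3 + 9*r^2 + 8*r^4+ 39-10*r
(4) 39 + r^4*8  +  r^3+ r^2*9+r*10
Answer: 3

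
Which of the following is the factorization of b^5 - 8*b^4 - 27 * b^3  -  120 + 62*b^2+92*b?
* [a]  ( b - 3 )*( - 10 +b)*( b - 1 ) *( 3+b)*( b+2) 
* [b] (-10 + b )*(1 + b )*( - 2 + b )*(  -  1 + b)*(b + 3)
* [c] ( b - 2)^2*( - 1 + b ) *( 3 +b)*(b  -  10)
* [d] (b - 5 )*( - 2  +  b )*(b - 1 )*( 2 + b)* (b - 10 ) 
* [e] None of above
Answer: e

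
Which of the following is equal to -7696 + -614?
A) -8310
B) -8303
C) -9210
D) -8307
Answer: A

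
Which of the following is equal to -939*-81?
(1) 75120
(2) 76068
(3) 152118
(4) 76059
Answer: 4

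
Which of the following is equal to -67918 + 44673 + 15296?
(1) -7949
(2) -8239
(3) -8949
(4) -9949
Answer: 1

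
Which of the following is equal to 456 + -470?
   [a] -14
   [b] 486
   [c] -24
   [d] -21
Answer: a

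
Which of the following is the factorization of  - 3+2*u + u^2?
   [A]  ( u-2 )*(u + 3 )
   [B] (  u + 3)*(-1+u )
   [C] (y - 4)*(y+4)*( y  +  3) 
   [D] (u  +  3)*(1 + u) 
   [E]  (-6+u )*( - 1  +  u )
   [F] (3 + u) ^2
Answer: B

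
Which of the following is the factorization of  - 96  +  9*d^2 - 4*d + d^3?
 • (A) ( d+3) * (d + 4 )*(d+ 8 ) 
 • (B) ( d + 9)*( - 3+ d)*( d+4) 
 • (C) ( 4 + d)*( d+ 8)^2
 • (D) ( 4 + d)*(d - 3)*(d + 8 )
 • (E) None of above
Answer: D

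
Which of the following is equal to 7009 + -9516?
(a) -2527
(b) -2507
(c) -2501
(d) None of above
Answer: b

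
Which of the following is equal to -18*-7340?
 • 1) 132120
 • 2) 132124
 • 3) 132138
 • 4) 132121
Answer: 1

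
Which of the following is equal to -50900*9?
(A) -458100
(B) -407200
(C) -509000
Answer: A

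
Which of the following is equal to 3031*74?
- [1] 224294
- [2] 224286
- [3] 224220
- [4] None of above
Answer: 1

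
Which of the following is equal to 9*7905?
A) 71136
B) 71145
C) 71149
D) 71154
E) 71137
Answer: B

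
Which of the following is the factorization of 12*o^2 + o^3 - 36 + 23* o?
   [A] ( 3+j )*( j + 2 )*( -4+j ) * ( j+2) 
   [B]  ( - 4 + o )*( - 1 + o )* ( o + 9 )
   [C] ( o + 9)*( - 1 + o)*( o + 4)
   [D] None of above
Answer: C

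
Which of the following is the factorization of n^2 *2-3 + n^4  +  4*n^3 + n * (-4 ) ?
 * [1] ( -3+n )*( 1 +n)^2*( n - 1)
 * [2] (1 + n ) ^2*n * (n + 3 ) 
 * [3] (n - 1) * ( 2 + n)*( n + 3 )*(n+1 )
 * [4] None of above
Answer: 4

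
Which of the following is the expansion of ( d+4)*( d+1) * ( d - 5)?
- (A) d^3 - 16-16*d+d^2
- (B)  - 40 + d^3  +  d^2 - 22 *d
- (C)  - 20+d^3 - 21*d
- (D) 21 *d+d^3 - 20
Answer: C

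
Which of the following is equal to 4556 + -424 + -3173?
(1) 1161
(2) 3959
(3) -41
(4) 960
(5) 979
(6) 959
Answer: 6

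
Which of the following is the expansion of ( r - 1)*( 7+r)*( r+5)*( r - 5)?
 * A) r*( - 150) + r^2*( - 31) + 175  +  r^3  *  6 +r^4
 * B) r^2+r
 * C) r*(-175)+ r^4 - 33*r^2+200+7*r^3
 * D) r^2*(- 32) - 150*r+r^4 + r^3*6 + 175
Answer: D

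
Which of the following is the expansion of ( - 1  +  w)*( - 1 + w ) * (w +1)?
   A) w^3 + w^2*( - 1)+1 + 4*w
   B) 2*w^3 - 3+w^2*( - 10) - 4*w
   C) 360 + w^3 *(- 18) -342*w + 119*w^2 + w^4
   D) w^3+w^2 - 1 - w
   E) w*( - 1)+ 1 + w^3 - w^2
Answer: E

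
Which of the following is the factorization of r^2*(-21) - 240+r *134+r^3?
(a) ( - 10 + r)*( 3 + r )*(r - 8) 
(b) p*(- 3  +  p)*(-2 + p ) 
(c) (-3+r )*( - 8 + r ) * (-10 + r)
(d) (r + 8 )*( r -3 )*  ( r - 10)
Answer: c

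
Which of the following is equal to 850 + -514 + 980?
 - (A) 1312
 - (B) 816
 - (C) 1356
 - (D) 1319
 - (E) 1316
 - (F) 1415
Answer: E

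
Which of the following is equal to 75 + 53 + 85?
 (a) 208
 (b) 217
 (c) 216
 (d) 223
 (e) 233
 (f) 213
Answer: f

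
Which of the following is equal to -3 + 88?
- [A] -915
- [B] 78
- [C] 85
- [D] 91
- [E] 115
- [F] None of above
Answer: C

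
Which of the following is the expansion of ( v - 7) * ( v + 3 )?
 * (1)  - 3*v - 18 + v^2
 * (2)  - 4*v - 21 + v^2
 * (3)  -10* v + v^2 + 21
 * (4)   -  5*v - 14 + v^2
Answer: 2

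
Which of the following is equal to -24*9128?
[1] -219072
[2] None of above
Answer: 1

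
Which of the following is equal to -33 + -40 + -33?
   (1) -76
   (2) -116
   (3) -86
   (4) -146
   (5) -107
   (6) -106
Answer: 6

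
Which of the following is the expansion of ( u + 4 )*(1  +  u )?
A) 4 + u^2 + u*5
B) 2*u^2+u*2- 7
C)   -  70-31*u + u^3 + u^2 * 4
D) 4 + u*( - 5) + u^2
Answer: A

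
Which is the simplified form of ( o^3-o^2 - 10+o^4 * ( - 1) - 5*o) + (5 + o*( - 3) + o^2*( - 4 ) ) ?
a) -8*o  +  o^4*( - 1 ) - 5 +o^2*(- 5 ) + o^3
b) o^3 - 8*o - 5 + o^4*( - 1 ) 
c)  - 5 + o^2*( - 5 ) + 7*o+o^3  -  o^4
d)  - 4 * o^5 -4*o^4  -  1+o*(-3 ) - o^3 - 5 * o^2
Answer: a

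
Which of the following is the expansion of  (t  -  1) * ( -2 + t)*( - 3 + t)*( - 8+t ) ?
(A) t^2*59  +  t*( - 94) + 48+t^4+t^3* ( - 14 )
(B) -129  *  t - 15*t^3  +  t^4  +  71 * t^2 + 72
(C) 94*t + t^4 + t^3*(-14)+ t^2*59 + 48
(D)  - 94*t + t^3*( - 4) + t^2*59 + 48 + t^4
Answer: A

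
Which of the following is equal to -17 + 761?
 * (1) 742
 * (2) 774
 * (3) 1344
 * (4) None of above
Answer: 4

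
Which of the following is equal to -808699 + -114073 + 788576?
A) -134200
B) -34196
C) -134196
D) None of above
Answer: C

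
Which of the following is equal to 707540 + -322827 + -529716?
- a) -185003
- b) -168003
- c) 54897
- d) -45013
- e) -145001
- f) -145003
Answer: f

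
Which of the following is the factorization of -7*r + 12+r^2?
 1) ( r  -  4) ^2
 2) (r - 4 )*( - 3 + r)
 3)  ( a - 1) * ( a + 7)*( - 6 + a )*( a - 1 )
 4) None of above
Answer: 2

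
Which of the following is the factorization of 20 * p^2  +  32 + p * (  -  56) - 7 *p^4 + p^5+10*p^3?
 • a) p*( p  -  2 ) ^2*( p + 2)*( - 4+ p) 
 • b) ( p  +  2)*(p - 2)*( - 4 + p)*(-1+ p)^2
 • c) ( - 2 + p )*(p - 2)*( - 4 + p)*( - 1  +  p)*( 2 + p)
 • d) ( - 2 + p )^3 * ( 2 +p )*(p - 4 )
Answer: c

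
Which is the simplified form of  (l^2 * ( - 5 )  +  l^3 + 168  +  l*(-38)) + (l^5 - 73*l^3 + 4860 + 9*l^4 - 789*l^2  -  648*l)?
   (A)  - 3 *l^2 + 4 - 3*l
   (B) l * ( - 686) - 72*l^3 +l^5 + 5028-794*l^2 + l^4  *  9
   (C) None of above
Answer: B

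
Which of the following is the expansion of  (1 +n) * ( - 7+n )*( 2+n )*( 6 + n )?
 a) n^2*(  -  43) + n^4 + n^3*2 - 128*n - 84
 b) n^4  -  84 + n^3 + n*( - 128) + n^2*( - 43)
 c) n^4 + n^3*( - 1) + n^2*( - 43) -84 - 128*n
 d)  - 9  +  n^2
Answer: a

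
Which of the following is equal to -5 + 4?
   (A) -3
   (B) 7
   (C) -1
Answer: C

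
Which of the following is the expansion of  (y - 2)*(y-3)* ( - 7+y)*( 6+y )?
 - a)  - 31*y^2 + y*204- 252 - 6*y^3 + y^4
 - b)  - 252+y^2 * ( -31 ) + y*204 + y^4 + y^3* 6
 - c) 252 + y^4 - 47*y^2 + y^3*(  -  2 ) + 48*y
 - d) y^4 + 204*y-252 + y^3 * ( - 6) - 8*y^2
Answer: a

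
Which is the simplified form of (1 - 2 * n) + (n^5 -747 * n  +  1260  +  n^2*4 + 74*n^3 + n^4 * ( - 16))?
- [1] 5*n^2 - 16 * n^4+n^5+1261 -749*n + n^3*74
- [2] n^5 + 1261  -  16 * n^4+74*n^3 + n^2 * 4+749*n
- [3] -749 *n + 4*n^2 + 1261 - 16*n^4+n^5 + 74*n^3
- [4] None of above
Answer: 3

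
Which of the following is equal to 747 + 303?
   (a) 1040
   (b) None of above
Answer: b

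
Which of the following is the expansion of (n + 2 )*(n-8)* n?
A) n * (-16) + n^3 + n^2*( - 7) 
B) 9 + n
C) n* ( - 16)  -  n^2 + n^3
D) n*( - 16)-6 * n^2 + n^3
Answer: D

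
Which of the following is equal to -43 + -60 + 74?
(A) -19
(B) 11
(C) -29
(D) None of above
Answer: C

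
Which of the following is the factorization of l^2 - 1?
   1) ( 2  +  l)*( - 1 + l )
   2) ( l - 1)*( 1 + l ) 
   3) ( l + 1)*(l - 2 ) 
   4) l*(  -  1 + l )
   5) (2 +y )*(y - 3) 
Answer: 2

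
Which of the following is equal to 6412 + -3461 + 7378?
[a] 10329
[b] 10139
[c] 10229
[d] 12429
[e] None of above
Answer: a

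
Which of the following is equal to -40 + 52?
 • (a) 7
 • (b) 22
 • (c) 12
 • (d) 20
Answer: c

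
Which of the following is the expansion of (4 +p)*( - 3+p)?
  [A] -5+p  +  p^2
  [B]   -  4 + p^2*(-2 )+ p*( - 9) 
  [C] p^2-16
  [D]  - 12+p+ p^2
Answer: D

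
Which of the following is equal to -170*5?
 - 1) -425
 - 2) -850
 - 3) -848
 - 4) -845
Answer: 2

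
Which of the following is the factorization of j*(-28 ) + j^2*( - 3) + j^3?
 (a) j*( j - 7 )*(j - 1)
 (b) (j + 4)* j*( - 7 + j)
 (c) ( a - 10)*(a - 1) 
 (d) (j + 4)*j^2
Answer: b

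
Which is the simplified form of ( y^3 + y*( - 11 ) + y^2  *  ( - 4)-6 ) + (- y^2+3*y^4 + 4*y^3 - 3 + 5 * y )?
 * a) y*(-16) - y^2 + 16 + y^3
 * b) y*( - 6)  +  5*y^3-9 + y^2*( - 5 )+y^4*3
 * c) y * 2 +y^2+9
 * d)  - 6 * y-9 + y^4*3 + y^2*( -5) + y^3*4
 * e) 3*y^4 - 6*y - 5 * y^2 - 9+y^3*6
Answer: b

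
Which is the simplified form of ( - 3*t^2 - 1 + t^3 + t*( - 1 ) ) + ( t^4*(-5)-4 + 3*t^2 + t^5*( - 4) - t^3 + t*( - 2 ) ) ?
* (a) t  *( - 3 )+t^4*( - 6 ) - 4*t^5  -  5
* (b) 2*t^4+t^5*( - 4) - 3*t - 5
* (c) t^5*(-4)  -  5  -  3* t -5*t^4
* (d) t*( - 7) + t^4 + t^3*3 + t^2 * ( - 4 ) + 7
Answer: c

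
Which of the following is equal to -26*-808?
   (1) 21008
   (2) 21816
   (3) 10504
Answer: 1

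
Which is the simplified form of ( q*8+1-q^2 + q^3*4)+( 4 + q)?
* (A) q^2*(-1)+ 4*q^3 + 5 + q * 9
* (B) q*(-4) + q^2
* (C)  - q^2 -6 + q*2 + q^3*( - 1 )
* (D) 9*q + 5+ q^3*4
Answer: A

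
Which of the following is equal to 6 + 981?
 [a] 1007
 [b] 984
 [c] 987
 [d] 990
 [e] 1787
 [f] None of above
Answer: c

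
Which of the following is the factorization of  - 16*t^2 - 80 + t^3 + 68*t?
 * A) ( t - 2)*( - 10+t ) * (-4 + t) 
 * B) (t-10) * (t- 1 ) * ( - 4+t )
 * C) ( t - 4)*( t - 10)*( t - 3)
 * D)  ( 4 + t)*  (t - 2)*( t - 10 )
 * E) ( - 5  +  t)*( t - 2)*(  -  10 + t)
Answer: A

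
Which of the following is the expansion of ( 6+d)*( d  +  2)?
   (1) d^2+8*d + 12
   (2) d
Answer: 1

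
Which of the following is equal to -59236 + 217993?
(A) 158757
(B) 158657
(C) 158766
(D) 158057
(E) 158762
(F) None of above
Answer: A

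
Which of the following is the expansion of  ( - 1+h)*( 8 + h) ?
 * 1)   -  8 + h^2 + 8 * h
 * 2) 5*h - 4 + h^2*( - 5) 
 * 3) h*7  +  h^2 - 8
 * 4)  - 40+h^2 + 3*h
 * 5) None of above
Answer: 3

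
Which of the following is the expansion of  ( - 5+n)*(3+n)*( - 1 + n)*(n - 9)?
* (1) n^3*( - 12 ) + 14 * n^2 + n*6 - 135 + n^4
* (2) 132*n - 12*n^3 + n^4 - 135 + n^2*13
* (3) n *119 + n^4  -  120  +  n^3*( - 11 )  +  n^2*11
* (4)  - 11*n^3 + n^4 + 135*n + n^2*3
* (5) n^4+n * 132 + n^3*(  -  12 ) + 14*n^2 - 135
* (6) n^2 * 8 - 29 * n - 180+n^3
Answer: 5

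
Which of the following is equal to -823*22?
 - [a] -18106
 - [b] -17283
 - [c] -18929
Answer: a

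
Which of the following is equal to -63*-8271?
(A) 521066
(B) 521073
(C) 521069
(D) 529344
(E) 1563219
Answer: B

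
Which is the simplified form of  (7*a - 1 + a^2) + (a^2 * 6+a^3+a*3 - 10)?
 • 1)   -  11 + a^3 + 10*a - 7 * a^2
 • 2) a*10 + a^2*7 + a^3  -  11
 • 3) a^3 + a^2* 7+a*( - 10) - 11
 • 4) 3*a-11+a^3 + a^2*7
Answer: 2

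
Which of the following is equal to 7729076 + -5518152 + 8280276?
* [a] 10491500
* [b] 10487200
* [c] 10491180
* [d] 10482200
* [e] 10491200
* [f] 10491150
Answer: e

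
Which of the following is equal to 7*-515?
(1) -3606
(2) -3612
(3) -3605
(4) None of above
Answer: 3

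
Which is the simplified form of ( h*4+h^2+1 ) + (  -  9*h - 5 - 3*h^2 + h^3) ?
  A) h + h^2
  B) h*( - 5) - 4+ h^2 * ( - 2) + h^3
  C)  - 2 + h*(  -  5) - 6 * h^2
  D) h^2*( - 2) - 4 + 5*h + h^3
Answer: B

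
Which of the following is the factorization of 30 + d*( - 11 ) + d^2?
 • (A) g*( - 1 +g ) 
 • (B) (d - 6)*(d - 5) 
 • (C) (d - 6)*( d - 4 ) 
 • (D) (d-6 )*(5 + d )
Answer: B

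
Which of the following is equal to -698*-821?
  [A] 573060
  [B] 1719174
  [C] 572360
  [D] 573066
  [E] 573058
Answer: E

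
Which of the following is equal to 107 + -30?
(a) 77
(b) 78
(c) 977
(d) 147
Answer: a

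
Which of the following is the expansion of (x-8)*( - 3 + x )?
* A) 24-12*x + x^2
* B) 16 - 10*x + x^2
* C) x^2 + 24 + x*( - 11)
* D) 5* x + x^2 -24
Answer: C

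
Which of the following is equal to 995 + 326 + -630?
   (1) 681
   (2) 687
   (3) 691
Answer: 3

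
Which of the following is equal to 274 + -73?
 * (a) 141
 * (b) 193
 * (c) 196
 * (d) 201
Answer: d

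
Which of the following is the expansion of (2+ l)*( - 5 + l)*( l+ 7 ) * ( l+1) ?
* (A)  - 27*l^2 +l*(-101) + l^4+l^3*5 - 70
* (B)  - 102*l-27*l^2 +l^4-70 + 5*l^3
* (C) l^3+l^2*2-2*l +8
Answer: A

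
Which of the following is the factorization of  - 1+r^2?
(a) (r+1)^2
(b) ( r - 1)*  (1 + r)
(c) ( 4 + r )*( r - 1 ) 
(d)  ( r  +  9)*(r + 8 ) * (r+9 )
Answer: b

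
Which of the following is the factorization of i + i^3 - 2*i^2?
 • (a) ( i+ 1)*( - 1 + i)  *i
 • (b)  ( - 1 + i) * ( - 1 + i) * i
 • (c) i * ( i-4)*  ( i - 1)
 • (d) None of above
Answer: b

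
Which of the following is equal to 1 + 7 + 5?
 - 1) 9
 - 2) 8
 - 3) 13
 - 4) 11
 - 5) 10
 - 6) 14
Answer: 3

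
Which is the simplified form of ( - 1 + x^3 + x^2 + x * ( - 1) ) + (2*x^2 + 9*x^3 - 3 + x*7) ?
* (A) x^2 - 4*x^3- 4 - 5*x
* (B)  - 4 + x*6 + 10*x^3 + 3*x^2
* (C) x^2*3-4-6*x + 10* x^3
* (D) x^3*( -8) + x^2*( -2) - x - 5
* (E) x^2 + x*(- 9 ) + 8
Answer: B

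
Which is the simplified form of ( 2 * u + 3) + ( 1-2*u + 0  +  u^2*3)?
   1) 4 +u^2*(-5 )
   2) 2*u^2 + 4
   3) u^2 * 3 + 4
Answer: 3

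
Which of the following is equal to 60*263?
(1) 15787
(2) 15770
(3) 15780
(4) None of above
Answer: 3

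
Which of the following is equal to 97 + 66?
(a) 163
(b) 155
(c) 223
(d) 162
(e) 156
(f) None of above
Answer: a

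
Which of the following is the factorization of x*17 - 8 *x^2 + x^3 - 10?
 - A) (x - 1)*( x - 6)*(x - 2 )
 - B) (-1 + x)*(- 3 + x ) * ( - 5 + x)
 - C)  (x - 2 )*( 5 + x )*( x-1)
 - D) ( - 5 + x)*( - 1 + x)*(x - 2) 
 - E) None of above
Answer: D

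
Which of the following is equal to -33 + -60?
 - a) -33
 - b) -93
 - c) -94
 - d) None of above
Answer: b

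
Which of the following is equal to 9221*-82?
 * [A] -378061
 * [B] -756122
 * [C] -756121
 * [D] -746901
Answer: B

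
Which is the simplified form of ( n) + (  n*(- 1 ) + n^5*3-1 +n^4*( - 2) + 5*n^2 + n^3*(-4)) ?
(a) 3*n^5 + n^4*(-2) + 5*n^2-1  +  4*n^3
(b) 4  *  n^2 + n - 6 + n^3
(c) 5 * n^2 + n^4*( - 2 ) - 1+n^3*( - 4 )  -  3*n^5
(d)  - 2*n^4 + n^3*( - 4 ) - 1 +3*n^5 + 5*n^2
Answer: d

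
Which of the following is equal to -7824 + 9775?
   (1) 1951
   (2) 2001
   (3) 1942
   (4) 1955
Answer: 1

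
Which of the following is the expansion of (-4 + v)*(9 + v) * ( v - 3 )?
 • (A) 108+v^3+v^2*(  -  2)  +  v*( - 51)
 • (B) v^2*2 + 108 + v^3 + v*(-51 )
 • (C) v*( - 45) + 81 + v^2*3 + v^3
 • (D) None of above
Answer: B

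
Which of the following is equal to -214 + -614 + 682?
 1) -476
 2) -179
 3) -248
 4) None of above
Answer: 4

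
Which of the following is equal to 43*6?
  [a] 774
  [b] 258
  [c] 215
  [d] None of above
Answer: b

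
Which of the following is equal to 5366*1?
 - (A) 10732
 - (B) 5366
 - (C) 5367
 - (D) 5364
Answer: B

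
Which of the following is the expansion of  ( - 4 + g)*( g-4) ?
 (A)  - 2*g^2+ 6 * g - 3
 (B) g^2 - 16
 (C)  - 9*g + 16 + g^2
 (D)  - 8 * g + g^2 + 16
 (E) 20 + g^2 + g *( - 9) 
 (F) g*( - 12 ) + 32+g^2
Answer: D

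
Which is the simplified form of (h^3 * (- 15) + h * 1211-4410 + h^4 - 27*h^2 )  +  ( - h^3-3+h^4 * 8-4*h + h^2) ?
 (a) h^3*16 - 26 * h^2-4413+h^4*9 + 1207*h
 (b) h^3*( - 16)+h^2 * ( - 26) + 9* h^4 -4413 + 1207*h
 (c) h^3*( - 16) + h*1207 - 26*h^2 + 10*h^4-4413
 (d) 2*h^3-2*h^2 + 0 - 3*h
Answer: b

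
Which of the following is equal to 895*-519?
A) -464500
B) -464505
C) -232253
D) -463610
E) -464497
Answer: B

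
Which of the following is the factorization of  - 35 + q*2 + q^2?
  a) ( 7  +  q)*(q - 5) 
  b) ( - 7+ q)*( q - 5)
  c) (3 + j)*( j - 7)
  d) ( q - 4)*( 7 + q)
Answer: a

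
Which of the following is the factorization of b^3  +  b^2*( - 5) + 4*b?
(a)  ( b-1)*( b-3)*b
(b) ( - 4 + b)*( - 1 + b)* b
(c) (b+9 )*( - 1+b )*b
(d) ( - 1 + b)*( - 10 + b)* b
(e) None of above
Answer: b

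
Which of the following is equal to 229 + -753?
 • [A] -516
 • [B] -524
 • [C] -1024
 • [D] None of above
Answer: B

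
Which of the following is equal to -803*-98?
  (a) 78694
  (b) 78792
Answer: a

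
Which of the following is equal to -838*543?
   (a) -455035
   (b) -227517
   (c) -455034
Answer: c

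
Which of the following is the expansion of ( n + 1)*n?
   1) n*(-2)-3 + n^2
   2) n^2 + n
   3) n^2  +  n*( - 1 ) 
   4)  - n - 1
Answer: 2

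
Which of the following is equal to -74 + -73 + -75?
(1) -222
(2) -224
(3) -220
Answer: 1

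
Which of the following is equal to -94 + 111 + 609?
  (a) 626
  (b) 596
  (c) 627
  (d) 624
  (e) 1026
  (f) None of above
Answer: a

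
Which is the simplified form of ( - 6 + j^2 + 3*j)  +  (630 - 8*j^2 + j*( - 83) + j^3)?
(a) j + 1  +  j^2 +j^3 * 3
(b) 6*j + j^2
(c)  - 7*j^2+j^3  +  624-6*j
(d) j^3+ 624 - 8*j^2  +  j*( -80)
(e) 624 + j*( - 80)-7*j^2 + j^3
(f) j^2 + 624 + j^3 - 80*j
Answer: e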